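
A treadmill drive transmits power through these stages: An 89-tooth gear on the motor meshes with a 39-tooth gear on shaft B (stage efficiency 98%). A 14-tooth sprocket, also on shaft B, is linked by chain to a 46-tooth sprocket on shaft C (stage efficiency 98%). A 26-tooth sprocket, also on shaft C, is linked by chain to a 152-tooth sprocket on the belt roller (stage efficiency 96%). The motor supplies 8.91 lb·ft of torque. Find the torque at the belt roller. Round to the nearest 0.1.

After the gear mesh (39/89): 8.91 × 0.4382 × 0.98 = 3.8263 lb·ft
After the chain (46/14): 3.8263 × 3.2857 × 0.98 = 12.321 lb·ft
After the chain (152/26): 12.321 × 5.8462 × 0.96 = 69.147 lb·ft

69.1 lb·ft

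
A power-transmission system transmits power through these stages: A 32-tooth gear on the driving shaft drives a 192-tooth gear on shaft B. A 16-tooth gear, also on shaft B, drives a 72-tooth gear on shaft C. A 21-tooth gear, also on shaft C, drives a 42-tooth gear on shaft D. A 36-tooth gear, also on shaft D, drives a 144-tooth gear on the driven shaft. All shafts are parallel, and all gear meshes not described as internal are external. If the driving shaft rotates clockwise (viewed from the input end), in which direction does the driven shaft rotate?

clockwise

the driving shaft → shaft B: external mesh, 1 reversal → CCW.
shaft B → shaft C: external mesh, 1 reversal → CW.
shaft C → shaft D: external mesh, 1 reversal → CCW.
shaft D → the driven shaft: external mesh, 1 reversal → CW.
4 reversals in total — an even number — so the driven shaft turns the same way as the driving shaft.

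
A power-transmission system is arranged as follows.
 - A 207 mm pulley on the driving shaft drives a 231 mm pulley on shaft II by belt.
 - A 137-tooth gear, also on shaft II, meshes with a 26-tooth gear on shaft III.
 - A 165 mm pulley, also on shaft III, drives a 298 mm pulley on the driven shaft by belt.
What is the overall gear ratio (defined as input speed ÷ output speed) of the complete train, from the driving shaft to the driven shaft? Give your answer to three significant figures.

Each stage contributes driven/driver: belt 231/207 = 1.1159, gear mesh 26/137 = 0.18978, belt 298/165 = 1.8061.
Overall: 1.1159 × 0.18978 × 1.8061 = 0.3825.

0.382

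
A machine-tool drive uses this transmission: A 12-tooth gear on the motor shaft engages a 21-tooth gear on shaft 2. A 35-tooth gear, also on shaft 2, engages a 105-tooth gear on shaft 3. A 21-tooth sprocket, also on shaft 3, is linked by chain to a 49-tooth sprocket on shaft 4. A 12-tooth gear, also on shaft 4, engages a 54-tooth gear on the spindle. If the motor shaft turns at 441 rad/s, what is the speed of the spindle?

Gear mesh: ratio = 21/12 = 1.75, so shaft 2 turns at 441 / 1.75 = 252 rad/s.
Gear mesh: ratio = 105/35 = 3, so shaft 3 turns at 252 / 3 = 84 rad/s.
Chain: ratio = 49/21 = 2.3333, so shaft 4 turns at 84 / 2.3333 = 36 rad/s.
Gear mesh: ratio = 54/12 = 4.5, so the spindle turns at 36 / 4.5 = 8 rad/s.

8 rad/s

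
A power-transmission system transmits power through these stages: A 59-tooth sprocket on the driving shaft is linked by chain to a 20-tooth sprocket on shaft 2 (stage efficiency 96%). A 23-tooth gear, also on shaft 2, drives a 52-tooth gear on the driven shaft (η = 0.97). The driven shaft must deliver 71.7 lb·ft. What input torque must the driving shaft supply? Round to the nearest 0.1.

100.5 lb·ft

Overall ratio R = 0.33898 × 2.2609 = 0.7664; overall efficiency η = 0.96 × 0.97 = 0.9312.
Input torque = output torque / (R × η) = 71.7 / (0.7664 × 0.9312) = 100.47 lb·ft.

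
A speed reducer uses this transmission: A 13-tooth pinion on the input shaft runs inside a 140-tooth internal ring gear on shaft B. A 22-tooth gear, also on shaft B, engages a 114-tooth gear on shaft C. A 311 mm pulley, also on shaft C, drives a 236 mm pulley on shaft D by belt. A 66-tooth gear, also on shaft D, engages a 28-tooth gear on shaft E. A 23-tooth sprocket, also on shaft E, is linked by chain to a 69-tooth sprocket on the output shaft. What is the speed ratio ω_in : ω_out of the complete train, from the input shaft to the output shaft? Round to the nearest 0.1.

53.9

Each stage contributes driven/driver: internal gear 140/13 = 10.769, gear mesh 114/22 = 5.1818, belt 236/311 = 0.75884, gear mesh 28/66 = 0.42424, chain 69/23 = 3.
Overall: 10.769 × 5.1818 × 0.75884 × 0.42424 × 3 = 53.896.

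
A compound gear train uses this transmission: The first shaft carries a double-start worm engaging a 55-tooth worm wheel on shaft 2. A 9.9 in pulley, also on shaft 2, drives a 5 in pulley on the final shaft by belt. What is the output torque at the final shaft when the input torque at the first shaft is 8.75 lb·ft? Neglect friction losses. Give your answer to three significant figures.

After the worm (55/2): 8.75 × 27.5 = 240.62 lb·ft
After the belt (5/9.9): 240.62 × 0.50505 = 121.53 lb·ft

122 lb·ft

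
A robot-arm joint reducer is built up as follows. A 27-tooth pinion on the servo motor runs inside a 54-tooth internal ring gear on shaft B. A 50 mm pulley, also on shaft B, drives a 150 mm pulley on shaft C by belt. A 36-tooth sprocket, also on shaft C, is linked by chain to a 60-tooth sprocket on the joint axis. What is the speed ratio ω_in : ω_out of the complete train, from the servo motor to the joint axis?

10

Each stage contributes driven/driver: internal gear 54/27 = 2, belt 150/50 = 3, chain 60/36 = 1.6667.
Overall: 2 × 3 × 1.6667 = 10.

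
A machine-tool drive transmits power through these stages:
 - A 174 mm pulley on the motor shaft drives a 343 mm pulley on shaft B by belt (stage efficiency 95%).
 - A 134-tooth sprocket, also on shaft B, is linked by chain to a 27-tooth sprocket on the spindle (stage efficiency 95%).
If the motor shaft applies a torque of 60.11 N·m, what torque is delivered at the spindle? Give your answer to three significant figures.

21.5 N·m

Belt: ratio = 343/174 = 1.9713; torque at shaft B = 60.11 × 1.9713 × 0.95 = 112.57 N·m.
Chain: ratio = 27/134 = 0.20149; torque at the spindle = 112.57 × 0.20149 × 0.95 = 21.548 N·m.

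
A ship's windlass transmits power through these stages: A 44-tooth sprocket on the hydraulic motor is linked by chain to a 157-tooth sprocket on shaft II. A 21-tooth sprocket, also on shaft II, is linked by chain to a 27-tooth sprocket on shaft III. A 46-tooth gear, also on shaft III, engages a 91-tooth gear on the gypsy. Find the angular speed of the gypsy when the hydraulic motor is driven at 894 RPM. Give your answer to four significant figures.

the hydraulic motor → shaft II (chain, 157/44): 894 ÷ 3.5682 = 250.55 RPM
shaft II → shaft III (chain, 27/21): 250.55 ÷ 1.2857 = 194.87 RPM
shaft III → the gypsy (gear mesh, 91/46): 194.87 ÷ 1.9783 = 98.506 RPM

98.51 RPM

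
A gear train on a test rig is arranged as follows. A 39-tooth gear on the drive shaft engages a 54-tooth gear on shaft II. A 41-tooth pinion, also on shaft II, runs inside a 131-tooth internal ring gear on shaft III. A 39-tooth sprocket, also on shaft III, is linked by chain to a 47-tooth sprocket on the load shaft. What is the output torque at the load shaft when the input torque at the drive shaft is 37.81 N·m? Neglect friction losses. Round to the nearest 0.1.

After the gear mesh (54/39): 37.81 × 1.3846 = 52.352 N·m
After the internal gear (131/41): 52.352 × 3.1951 = 167.27 N·m
After the chain (47/39): 167.27 × 1.2051 = 201.58 N·m

201.6 N·m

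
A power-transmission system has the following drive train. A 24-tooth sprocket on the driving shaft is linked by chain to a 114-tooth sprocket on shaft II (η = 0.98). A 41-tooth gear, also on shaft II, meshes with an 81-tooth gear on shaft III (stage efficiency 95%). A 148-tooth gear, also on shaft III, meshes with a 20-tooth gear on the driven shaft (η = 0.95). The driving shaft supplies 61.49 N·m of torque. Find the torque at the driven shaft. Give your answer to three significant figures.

69.0 N·m

Chain: ratio = 114/24 = 4.75; torque at shaft II = 61.49 × 4.75 × 0.98 = 286.24 N·m.
Gear mesh: ratio = 81/41 = 1.9756; torque at shaft III = 286.24 × 1.9756 × 0.95 = 537.22 N·m.
Gear mesh: ratio = 20/148 = 0.13514; torque at the driven shaft = 537.22 × 0.13514 × 0.95 = 68.967 N·m.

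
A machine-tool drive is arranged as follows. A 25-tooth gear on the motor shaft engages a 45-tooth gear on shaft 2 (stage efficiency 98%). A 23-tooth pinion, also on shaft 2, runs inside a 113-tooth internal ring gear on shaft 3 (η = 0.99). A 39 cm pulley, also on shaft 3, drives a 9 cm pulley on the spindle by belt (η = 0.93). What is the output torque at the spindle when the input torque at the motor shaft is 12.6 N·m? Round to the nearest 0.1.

Gear mesh: ratio = 45/25 = 1.8; torque at shaft 2 = 12.6 × 1.8 × 0.98 = 22.226 N·m.
Internal gear: ratio = 113/23 = 4.913; torque at shaft 3 = 22.226 × 4.913 × 0.99 = 108.11 N·m.
Belt: ratio = 9/39 = 0.23077; torque at the spindle = 108.11 × 0.23077 × 0.93 = 23.201 N·m.

23.2 N·m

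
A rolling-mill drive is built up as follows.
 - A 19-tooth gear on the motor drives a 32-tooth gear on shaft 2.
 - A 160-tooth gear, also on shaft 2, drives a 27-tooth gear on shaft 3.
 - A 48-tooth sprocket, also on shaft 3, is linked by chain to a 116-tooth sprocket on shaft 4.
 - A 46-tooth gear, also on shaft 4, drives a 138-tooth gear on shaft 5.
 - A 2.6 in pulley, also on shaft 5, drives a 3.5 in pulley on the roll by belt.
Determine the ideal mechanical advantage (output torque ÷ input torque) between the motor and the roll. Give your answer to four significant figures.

Each stage contributes driven/driver: gear mesh 32/19 = 1.6842, gear mesh 27/160 = 0.16875, chain 116/48 = 2.4167, gear mesh 138/46 = 3, belt 3.5/2.6 = 1.3462.
Overall: 1.6842 × 0.16875 × 2.4167 × 3 × 1.3462 = 2.7738.

2.774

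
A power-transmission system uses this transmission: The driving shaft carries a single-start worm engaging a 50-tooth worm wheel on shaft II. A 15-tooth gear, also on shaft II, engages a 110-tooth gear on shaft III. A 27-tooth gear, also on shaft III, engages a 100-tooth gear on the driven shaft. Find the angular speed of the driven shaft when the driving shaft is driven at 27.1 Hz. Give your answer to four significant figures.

0.01996 Hz

worm 50/1 = 50 → 27.1/50 = 0.542 Hz
gear mesh 110/15 = 7.3333 → 0.542/7.3333 = 0.073909 Hz
gear mesh 100/27 = 3.7037 → 0.073909/3.7037 = 0.019955 Hz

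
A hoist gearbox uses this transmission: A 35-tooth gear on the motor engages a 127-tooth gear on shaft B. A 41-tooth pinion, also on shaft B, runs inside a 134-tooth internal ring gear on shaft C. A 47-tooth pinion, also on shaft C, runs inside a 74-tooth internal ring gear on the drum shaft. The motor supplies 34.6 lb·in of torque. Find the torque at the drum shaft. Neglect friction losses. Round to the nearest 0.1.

gear mesh 127/35 = 3.6286 → τ = 34.6·3.6286 = 125.55 lb·in
internal gear 134/41 = 3.2683 → τ = 125.55·3.2683 = 410.33 lb·in
internal gear 74/47 = 1.5745 → τ = 410.33·1.5745 = 646.05 lb·in

646.1 lb·in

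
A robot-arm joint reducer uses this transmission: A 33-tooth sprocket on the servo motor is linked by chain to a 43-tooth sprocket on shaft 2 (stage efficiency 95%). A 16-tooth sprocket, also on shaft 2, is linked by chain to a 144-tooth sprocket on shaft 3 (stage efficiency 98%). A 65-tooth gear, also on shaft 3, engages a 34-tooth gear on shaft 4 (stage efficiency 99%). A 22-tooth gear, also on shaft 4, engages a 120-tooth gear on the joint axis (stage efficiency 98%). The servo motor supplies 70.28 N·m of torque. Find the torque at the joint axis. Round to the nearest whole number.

chain 43/33 = 1.303 → τ = 70.28·1.303·0.95 = 86.998 N·m
chain 144/16 = 9 → τ = 86.998·9·0.98 = 767.32 N·m
gear mesh 34/65 = 0.52308 → τ = 767.32·0.52308·0.99 = 397.36 N·m
gear mesh 120/22 = 5.4545 → τ = 397.36·5.4545·0.98 = 2124 N·m

2124 N·m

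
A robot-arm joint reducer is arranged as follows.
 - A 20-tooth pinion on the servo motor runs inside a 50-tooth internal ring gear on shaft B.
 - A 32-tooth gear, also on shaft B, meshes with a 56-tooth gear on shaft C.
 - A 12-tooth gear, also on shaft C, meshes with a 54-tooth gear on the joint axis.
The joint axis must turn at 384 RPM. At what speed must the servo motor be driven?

Overall ratio R = 2.5 × 1.75 × 4.5 = 19.688.
Required input speed = output speed × R = 384 × 19.688 = 7560 RPM.

7560 RPM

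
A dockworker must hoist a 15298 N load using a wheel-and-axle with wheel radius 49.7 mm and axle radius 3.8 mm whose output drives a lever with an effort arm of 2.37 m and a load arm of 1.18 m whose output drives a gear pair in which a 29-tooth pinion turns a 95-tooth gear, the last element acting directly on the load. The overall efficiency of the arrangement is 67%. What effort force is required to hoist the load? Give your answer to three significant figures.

Wheel-and-axle MA = R/r = 49.7/3.8 = 13.079.
Lever MA = effort arm / load arm = 2.37/1.18 = 2.0085.
Gear pair MA = 95/29 = 3.2759.
Combined ideal MA = 13.079 × 2.0085 × 3.2759 = 86.053.
Actual MA = 86.053 × 0.67 = 57.655.
Effort = load / actual MA = 15298 / 57.655 = 265.34 N.

265 N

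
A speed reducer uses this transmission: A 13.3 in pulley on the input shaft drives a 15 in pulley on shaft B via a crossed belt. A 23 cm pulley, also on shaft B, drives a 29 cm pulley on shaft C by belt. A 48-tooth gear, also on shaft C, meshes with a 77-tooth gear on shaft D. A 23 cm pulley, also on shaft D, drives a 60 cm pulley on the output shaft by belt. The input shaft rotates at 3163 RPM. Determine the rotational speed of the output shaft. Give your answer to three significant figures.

the input shaft → shaft B (belt, 15/13.3): 3163 ÷ 1.1278 = 2804.5 RPM
shaft B → shaft C (belt, 29/23): 2804.5 ÷ 1.2609 = 2224.3 RPM
shaft C → shaft D (gear mesh, 77/48): 2224.3 ÷ 1.6042 = 1386.6 RPM
shaft D → the output shaft (belt, 60/23): 1386.6 ÷ 2.6087 = 531.52 RPM

532 RPM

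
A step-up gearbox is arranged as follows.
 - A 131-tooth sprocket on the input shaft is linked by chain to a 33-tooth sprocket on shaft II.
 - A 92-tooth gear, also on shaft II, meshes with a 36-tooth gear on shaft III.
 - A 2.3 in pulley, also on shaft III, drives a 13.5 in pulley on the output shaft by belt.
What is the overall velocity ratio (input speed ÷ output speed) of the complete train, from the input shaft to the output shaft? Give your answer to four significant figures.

0.5786

Each stage contributes driven/driver: chain 33/131 = 0.25191, gear mesh 36/92 = 0.3913, belt 13.5/2.3 = 5.8696.
Overall: 0.25191 × 0.3913 × 5.8696 = 0.57858.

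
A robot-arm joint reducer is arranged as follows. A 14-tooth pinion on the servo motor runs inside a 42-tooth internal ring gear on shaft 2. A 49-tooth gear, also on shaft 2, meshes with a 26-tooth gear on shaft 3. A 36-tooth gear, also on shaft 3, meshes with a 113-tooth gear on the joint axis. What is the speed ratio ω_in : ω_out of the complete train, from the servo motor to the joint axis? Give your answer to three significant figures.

Each stage contributes driven/driver: internal gear 42/14 = 3, gear mesh 26/49 = 0.53061, gear mesh 113/36 = 3.1389.
Overall: 3 × 0.53061 × 3.1389 = 4.9966.

5.00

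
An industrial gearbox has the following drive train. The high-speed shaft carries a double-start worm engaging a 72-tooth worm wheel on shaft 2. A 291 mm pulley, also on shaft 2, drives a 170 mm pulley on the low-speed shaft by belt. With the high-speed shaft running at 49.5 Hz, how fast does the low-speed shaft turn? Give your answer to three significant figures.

the high-speed shaft → shaft 2 (worm, 72/2): 49.5 ÷ 36 = 1.375 Hz
shaft 2 → the low-speed shaft (belt, 170/291): 1.375 ÷ 0.58419 = 2.3537 Hz

2.35 Hz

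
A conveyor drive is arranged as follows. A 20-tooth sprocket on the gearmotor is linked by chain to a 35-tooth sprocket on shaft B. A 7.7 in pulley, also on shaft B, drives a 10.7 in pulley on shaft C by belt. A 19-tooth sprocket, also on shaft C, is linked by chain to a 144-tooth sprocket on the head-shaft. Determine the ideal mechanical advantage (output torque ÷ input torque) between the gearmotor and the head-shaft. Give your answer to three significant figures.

Each stage contributes driven/driver: chain 35/20 = 1.75, belt 10.7/7.7 = 1.3896, chain 144/19 = 7.5789.
Overall: 1.75 × 1.3896 × 7.5789 = 18.431.

18.4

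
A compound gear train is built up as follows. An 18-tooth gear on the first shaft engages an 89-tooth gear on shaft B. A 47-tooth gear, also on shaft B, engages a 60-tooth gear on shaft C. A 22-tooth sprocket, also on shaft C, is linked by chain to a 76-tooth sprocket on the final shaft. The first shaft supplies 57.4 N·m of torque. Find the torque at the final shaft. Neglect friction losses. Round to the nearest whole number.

After the gear mesh (89/18): 57.4 × 4.9444 = 283.81 N·m
After the gear mesh (60/47): 283.81 × 1.2766 = 362.31 N·m
After the chain (76/22): 362.31 × 3.4545 = 1251.6 N·m

1252 N·m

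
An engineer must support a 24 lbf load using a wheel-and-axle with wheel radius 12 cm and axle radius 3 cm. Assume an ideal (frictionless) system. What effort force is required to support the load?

6 lbf

Wheel-and-axle MA = R/r = 12/3 = 4.
Effort = load / MA = 24 / 4 = 6 lbf.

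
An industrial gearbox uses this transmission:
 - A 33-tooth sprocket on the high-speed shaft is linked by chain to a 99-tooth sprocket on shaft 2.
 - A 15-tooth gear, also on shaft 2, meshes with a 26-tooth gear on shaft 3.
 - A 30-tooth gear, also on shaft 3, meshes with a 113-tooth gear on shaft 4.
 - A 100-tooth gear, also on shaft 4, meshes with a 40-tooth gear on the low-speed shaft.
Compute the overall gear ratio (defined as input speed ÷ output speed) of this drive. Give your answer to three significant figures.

Each stage contributes driven/driver: chain 99/33 = 3, gear mesh 26/15 = 1.7333, gear mesh 113/30 = 3.7667, gear mesh 40/100 = 0.4.
Overall: 3 × 1.7333 × 3.7667 × 0.4 = 7.8347.

7.83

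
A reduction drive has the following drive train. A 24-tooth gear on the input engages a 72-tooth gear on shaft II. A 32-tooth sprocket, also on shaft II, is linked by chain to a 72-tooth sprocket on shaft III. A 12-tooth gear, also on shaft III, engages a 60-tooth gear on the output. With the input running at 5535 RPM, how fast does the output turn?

the input → shaft II (gear mesh, 72/24): 5535 ÷ 3 = 1845 RPM
shaft II → shaft III (chain, 72/32): 1845 ÷ 2.25 = 820 RPM
shaft III → the output (gear mesh, 60/12): 820 ÷ 5 = 164 RPM

164 RPM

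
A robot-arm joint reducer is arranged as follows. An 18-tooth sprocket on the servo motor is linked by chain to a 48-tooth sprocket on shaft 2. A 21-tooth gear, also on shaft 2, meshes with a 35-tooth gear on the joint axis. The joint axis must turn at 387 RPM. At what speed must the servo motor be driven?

Overall ratio R = 2.6667 × 1.6667 = 4.4444.
Required input speed = output speed × R = 387 × 4.4444 = 1720 RPM.

1720 RPM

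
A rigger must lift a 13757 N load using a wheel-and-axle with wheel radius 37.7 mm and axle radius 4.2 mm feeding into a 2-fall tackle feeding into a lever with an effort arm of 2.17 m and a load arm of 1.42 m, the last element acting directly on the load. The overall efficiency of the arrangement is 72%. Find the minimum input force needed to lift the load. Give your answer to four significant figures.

696.5 N

Wheel-and-axle MA = R/r = 37.7/4.2 = 8.9762.
Block-and-tackle MA = number of supporting rope parts = 2.
Lever MA = effort arm / load arm = 2.17/1.42 = 1.5282.
Combined ideal MA = 8.9762 × 2 × 1.5282 = 27.434.
Actual MA = 27.434 × 0.72 = 19.753.
Effort = load / actual MA = 13757 / 19.753 = 696.46 N.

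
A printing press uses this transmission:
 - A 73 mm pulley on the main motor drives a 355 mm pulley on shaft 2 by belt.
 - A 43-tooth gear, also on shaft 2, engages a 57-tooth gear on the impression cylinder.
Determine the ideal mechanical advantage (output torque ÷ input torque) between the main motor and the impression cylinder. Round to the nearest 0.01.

6.45

Each stage contributes driven/driver: belt 355/73 = 4.863, gear mesh 57/43 = 1.3256.
Overall: 4.863 × 1.3256 = 6.4463.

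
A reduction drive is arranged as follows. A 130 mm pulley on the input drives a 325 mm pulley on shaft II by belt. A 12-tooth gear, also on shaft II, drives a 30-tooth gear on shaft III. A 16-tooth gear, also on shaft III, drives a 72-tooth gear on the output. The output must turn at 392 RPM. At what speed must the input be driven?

11025 RPM

Overall ratio R = 2.5 × 2.5 × 4.5 = 28.125.
Required input speed = output speed × R = 392 × 28.125 = 11025 RPM.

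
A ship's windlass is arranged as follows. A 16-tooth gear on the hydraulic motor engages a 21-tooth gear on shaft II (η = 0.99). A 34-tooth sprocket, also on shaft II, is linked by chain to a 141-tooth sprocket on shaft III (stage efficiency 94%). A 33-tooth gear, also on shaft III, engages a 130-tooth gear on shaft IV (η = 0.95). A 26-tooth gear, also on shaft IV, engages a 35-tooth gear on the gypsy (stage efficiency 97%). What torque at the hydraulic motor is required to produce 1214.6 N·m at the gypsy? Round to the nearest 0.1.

49.1 N·m

Overall ratio R = 1.3125 × 4.1471 × 3.9394 × 1.3462 = 28.864; overall efficiency η = 0.99 × 0.94 × 0.95 × 0.97 = 0.8575.
Input torque = output torque / (R × η) = 1214.6 / (28.864 × 0.8575) = 49.069 N·m.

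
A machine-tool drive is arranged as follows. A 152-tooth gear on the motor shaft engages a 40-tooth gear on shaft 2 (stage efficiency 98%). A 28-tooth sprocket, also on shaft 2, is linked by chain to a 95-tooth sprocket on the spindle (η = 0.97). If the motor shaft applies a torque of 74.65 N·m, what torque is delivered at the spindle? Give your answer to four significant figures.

63.36 N·m

gear mesh 40/152 = 0.26316 → τ = 74.65·0.26316·0.98 = 19.252 N·m
chain 95/28 = 3.3929 → τ = 19.252·3.3929·0.97 = 63.359 N·m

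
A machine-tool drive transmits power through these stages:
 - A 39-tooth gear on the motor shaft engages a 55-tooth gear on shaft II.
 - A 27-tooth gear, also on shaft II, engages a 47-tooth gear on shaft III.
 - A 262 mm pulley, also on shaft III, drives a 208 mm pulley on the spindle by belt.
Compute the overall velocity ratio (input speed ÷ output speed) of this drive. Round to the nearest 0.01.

1.95

Each stage contributes driven/driver: gear mesh 55/39 = 1.4103, gear mesh 47/27 = 1.7407, belt 208/262 = 0.79389.
Overall: 1.4103 × 1.7407 × 0.79389 = 1.9489.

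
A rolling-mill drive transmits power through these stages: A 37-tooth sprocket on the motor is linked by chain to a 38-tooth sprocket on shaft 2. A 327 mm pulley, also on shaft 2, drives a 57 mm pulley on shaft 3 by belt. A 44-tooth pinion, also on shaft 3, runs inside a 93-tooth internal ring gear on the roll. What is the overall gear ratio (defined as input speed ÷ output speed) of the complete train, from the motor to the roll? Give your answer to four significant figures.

0.3784

Each stage contributes driven/driver: chain 38/37 = 1.027, belt 57/327 = 0.17431, internal gear 93/44 = 2.1136.
Overall: 1.027 × 0.17431 × 2.1136 = 0.37839.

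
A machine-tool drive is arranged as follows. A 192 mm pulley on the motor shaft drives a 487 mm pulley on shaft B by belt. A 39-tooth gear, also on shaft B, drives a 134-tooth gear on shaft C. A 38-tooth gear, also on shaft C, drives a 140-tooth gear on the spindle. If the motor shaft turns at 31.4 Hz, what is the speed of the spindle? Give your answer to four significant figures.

Belt: ratio = 487/192 = 2.5365, so shaft B turns at 31.4 / 2.5365 = 12.379 Hz.
Gear mesh: ratio = 134/39 = 3.4359, so shaft C turns at 12.379 / 3.4359 = 3.603 Hz.
Gear mesh: ratio = 140/38 = 3.6842, so the spindle turns at 3.603 / 3.6842 = 0.97795 Hz.

0.9780 Hz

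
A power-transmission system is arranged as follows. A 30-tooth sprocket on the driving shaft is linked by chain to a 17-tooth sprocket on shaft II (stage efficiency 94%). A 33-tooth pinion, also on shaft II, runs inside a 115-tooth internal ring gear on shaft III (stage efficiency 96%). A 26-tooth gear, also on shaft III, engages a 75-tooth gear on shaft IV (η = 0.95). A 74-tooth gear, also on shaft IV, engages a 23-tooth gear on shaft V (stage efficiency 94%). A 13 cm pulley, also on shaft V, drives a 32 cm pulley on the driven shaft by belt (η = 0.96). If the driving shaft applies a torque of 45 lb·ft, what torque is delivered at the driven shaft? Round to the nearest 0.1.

chain 17/30 = 0.56667 → τ = 45·0.56667·0.94 = 23.97 lb·ft
internal gear 115/33 = 3.4848 → τ = 23.97·3.4848·0.96 = 80.191 lb·ft
gear mesh 75/26 = 2.8846 → τ = 80.191·2.8846·0.95 = 219.75 lb·ft
gear mesh 23/74 = 0.31081 → τ = 219.75·0.31081·0.94 = 64.203 lb·ft
belt 32/13 = 2.4615 → τ = 64.203·2.4615·0.96 = 151.72 lb·ft

151.7 lb·ft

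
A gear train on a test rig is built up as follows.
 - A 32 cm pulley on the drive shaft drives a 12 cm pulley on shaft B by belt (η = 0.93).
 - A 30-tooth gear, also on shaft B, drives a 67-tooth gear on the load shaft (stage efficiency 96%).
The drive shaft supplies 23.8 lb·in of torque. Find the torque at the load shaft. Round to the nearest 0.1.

Belt: ratio = 12/32 = 0.375; torque at shaft B = 23.8 × 0.375 × 0.93 = 8.3003 lb·in.
Gear mesh: ratio = 67/30 = 2.2333; torque at the load shaft = 8.3003 × 2.2333 × 0.96 = 17.796 lb·in.

17.8 lb·in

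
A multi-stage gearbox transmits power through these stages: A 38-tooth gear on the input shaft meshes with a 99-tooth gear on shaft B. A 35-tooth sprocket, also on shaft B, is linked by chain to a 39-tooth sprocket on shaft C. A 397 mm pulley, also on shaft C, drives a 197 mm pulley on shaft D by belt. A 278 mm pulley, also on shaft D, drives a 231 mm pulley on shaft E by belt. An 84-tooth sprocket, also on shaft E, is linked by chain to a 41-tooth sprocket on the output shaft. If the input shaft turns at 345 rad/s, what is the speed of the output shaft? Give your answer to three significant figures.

Gear mesh: ratio = 99/38 = 2.6053, so shaft B turns at 345 / 2.6053 = 132.42 rad/s.
Chain: ratio = 39/35 = 1.1143, so shaft C turns at 132.42 / 1.1143 = 118.84 rad/s.
Belt: ratio = 197/397 = 0.49622, so shaft D turns at 118.84 / 0.49622 = 239.49 rad/s.
Belt: ratio = 231/278 = 0.83094, so shaft E turns at 239.49 / 0.83094 = 288.22 rad/s.
Chain: ratio = 41/84 = 0.4881, so the output shaft turns at 288.22 / 0.4881 = 590.5 rad/s.

591 rad/s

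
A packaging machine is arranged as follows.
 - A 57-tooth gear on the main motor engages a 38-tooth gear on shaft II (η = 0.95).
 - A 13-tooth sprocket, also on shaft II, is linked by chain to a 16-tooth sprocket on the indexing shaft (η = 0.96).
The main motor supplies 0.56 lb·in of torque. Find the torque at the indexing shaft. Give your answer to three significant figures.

After the gear mesh (38/57): 0.56 × 0.66667 × 0.95 = 0.35467 lb·in
After the chain (16/13): 0.35467 × 1.2308 × 0.96 = 0.41905 lb·in

0.419 lb·in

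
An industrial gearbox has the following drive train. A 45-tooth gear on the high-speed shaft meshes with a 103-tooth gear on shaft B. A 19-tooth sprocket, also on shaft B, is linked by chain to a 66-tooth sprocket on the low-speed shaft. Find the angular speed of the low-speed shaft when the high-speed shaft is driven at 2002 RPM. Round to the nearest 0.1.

251.8 RPM

Gear mesh: ratio = 103/45 = 2.2889, so shaft B turns at 2002 / 2.2889 = 874.66 RPM.
Chain: ratio = 66/19 = 3.4737, so the low-speed shaft turns at 874.66 / 3.4737 = 251.8 RPM.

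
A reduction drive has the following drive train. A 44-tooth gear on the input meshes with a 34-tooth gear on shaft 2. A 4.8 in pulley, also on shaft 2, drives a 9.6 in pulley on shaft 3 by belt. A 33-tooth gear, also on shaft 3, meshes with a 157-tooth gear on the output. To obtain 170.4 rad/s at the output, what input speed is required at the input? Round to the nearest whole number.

1253 rad/s

Overall ratio R = 0.77273 × 2 × 4.7576 = 7.3526.
Required input speed = output speed × R = 170.4 × 7.3526 = 1252.9 rad/s.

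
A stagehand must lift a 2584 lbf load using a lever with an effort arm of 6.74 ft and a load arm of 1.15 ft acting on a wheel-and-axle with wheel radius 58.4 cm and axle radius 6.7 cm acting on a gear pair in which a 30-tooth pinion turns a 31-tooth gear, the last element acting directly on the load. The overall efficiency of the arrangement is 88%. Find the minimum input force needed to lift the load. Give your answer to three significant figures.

Lever MA = effort arm / load arm = 6.74/1.15 = 5.8609.
Wheel-and-axle MA = R/r = 58.4/6.7 = 8.7164.
Gear pair MA = 31/30 = 1.0333.
Combined ideal MA = 5.8609 × 8.7164 × 1.0333 = 52.789.
Actual MA = 52.789 × 0.88 = 46.454.
Effort = load / actual MA = 2584 / 46.454 = 55.625 lbf.

55.6 lbf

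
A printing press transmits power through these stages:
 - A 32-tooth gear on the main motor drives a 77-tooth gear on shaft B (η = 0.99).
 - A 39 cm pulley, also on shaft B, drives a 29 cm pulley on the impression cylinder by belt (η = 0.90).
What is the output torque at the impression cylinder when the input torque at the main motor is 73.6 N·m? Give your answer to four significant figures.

Gear mesh: ratio = 77/32 = 2.4062; torque at shaft B = 73.6 × 2.4062 × 0.99 = 175.33 N·m.
Belt: ratio = 29/39 = 0.74359; torque at the impression cylinder = 175.33 × 0.74359 × 0.90 = 117.34 N·m.

117.3 N·m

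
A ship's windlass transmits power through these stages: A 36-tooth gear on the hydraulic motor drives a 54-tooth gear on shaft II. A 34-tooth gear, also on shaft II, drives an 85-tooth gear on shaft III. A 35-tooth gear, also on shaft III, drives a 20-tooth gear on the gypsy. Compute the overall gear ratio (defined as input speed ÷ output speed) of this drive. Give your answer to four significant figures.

Each stage contributes driven/driver: gear mesh 54/36 = 1.5, gear mesh 85/34 = 2.5, gear mesh 20/35 = 0.57143.
Overall: 1.5 × 2.5 × 0.57143 = 2.1429.

2.143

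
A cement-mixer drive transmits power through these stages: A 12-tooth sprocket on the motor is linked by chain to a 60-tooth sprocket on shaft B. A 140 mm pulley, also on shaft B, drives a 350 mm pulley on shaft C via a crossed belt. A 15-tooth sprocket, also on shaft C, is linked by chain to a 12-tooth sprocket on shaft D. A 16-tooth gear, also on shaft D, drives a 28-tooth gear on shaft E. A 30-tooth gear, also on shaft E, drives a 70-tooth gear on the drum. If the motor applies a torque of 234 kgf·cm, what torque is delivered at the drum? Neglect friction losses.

Chain: ratio = 60/12 = 5; torque at shaft B = 234 × 5 = 1170 kgf·cm.
Belt: ratio = 350/140 = 2.5; torque at shaft C = 1170 × 2.5 = 2925 kgf·cm.
Chain: ratio = 12/15 = 0.8; torque at shaft D = 2925 × 0.8 = 2340 kgf·cm.
Gear mesh: ratio = 28/16 = 1.75; torque at shaft E = 2340 × 1.75 = 4095 kgf·cm.
Gear mesh: ratio = 70/30 = 2.3333; torque at the drum = 4095 × 2.3333 = 9555 kgf·cm.

9555 kgf·cm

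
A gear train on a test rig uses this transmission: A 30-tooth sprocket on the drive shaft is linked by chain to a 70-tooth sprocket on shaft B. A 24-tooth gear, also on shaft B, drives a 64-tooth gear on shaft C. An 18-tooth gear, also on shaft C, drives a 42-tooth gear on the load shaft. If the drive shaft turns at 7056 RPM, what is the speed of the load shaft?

486 RPM

the drive shaft → shaft B (chain, 70/30): 7056 ÷ 2.3333 = 3024 RPM
shaft B → shaft C (gear mesh, 64/24): 3024 ÷ 2.6667 = 1134 RPM
shaft C → the load shaft (gear mesh, 42/18): 1134 ÷ 2.3333 = 486 RPM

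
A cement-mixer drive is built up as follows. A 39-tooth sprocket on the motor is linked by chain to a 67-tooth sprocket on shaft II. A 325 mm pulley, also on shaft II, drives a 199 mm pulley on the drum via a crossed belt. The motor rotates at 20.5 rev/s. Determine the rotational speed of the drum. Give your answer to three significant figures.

19.5 rev/s

the motor → shaft II (chain, 67/39): 20.5 ÷ 1.7179 = 11.933 rev/s
shaft II → the drum (belt, 199/325): 11.933 ÷ 0.61231 = 19.488 rev/s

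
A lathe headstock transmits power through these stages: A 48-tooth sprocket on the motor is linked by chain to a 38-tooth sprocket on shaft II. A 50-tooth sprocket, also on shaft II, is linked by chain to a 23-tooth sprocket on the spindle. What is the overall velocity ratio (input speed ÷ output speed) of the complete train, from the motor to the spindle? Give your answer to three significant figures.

0.364

Each stage contributes driven/driver: chain 38/48 = 0.79167, chain 23/50 = 0.46.
Overall: 0.79167 × 0.46 = 0.36417.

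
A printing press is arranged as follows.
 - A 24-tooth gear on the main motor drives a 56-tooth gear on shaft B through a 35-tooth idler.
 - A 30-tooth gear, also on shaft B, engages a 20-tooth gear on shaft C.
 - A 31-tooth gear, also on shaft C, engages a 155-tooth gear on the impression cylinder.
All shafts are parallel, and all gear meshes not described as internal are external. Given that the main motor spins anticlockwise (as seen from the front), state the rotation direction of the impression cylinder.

anticlockwise

the main motor → shaft B: driver → idler → driven is 2 external meshes, 2 reversals → CCW.
shaft B → shaft C: external mesh, 1 reversal → CW.
shaft C → the impression cylinder: external mesh, 1 reversal → CCW.
4 reversals in total — an even number — so the impression cylinder turns the same way as the main motor.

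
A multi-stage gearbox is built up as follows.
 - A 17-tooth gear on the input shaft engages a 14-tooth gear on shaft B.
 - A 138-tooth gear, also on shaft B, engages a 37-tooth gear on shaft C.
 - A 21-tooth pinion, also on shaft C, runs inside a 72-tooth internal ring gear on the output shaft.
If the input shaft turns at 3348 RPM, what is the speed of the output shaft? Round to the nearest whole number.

4423 RPM

gear mesh 14/17 = 0.82353 → 3348/0.82353 = 4065.4 RPM
gear mesh 37/138 = 0.26812 → 4065.4/0.26812 = 15163 RPM
internal gear 72/21 = 3.4286 → 15163/3.4286 = 4422.5 RPM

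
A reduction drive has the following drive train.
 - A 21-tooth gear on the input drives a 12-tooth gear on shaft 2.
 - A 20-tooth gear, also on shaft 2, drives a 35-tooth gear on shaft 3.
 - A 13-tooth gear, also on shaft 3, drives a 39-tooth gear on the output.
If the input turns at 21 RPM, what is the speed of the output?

7 RPM

Gear mesh: ratio = 12/21 = 0.57143, so shaft 2 turns at 21 / 0.57143 = 36.75 RPM.
Gear mesh: ratio = 35/20 = 1.75, so shaft 3 turns at 36.75 / 1.75 = 21 RPM.
Gear mesh: ratio = 39/13 = 3, so the output turns at 21 / 3 = 7 RPM.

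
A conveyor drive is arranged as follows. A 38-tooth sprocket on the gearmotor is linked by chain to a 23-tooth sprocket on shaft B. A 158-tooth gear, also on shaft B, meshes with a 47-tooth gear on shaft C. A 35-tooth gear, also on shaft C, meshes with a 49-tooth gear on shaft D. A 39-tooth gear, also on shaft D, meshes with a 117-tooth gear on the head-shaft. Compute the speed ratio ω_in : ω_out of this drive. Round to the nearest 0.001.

0.756

Each stage contributes driven/driver: chain 23/38 = 0.60526, gear mesh 47/158 = 0.29747, gear mesh 49/35 = 1.4, gear mesh 117/39 = 3.
Overall: 0.60526 × 0.29747 × 1.4 × 3 = 0.7562.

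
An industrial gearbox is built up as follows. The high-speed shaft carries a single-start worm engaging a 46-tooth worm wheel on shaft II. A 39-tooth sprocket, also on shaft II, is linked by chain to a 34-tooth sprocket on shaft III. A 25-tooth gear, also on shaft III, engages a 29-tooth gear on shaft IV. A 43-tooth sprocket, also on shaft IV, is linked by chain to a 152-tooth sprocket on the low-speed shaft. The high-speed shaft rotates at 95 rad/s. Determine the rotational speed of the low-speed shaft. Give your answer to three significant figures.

worm 46/1 = 46 → 95/46 = 2.0652 rad/s
chain 34/39 = 0.87179 → 2.0652/0.87179 = 2.3689 rad/s
gear mesh 29/25 = 1.16 → 2.3689/1.16 = 2.0422 rad/s
chain 152/43 = 3.5349 → 2.0422/3.5349 = 0.57772 rad/s

0.578 rad/s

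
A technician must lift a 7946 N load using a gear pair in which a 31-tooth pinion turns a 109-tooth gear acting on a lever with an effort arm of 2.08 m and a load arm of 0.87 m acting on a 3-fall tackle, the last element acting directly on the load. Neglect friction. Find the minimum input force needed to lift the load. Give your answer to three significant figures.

Gear pair MA = 109/31 = 3.5161.
Lever MA = effort arm / load arm = 2.08/0.87 = 2.3908.
Block-and-tackle MA = number of supporting rope parts = 3.
Combined ideal MA = 3.5161 × 2.3908 × 3 = 25.219.
Effort = load / MA = 7946 / 25.219 = 315.08 N.

315 N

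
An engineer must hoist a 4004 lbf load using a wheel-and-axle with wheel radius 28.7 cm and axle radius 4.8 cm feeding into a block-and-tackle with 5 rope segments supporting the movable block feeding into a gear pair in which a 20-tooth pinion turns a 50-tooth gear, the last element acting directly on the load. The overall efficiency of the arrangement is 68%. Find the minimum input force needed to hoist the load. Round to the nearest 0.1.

Wheel-and-axle MA = R/r = 28.7/4.8 = 5.9792.
Block-and-tackle MA = number of supporting rope parts = 5.
Gear pair MA = 50/20 = 2.5.
Combined ideal MA = 5.9792 × 5 × 2.5 = 74.74.
Actual MA = 74.74 × 0.68 = 50.823.
Effort = load / actual MA = 4004 / 50.823 = 78.783 lbf.

78.8 lbf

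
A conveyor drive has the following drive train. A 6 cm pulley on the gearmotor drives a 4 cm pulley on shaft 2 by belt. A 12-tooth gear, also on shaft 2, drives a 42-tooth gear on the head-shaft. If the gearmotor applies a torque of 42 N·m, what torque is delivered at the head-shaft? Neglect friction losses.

98 N·m

Belt: ratio = 4/6 = 0.66667; torque at shaft 2 = 42 × 0.66667 = 28 N·m.
Gear mesh: ratio = 42/12 = 3.5; torque at the head-shaft = 28 × 3.5 = 98 N·m.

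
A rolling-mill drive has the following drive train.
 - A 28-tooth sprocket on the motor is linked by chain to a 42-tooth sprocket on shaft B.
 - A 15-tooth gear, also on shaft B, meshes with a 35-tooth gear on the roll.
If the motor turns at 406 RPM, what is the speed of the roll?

116 RPM

Chain: ratio = 42/28 = 1.5, so shaft B turns at 406 / 1.5 = 270.67 RPM.
Gear mesh: ratio = 35/15 = 2.3333, so the roll turns at 270.67 / 2.3333 = 116 RPM.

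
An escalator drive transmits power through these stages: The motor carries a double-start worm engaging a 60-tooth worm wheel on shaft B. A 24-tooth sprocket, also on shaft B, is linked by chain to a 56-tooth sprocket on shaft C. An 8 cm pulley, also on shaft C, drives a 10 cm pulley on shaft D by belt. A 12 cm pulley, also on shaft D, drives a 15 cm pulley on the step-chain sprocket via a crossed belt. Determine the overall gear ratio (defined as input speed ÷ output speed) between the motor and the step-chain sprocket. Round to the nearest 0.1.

109.4

Each stage contributes driven/driver: worm 60/2 = 30, chain 56/24 = 2.3333, belt 10/8 = 1.25, belt 15/12 = 1.25.
Overall: 30 × 2.3333 × 1.25 × 1.25 = 109.38.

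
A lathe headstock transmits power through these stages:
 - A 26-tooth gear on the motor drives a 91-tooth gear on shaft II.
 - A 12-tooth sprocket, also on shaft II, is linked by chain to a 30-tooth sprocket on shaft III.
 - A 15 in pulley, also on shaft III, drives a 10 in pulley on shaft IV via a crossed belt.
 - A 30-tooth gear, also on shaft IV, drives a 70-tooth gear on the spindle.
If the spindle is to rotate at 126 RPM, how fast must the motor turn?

1715 RPM

Overall ratio R = 3.5 × 2.5 × 0.66667 × 2.3333 = 13.611.
Required input speed = output speed × R = 126 × 13.611 = 1715 RPM.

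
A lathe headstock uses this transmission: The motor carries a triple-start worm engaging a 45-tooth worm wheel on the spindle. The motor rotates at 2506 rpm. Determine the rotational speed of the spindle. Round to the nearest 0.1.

Worm: ratio = 45/3 = 15, so the spindle turns at 2506 / 15 = 167.07 rpm.

167.1 rpm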